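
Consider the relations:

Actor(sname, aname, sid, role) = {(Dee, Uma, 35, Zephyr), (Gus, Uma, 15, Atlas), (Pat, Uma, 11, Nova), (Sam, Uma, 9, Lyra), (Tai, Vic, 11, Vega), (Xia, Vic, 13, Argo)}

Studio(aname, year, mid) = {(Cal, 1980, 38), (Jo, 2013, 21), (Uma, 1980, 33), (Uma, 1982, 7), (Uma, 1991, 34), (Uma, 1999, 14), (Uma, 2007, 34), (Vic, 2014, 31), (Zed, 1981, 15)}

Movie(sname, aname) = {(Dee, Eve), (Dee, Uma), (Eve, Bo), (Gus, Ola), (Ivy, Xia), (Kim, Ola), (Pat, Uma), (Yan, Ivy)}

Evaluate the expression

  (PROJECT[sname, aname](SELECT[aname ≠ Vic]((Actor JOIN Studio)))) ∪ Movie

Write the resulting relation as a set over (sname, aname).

Actor ⋈ Studio (natural join on aname): {(Dee, Uma, 35, Zephyr, 1980, 33), (Dee, Uma, 35, Zephyr, 1982, 7), (Dee, Uma, 35, Zephyr, 1991, 34), (Dee, Uma, 35, Zephyr, 1999, 14), (Dee, Uma, 35, Zephyr, 2007, 34), (Gus, Uma, 15, Atlas, 1980, 33), (Gus, Uma, 15, Atlas, 1982, 7), (Gus, Uma, 15, Atlas, 1991, 34), (Gus, Uma, 15, Atlas, 1999, 14), (Gus, Uma, 15, Atlas, 2007, 34), (Pat, Uma, 11, Nova, 1980, 33), (Pat, Uma, 11, Nova, 1982, 7), (Pat, Uma, 11, Nova, 1991, 34), (Pat, Uma, 11, Nova, 1999, 14), (Pat, Uma, 11, Nova, 2007, 34), (Sam, Uma, 9, Lyra, 1980, 33), (Sam, Uma, 9, Lyra, 1982, 7), (Sam, Uma, 9, Lyra, 1991, 34), (Sam, Uma, 9, Lyra, 1999, 14), (Sam, Uma, 9, Lyra, 2007, 34), (Tai, Vic, 11, Vega, 2014, 31), (Xia, Vic, 13, Argo, 2014, 31)}
Apply σ_{aname ≠ Vic}; surviving tuples: {(Dee, Uma, 35, Zephyr, 1980, 33), (Dee, Uma, 35, Zephyr, 1982, 7), (Dee, Uma, 35, Zephyr, 1991, 34), (Dee, Uma, 35, Zephyr, 1999, 14), (Dee, Uma, 35, Zephyr, 2007, 34), (Gus, Uma, 15, Atlas, 1980, 33), (Gus, Uma, 15, Atlas, 1982, 7), (Gus, Uma, 15, Atlas, 1991, 34), (Gus, Uma, 15, Atlas, 1999, 14), (Gus, Uma, 15, Atlas, 2007, 34), (Pat, Uma, 11, Nova, 1980, 33), (Pat, Uma, 11, Nova, 1982, 7), (Pat, Uma, 11, Nova, 1991, 34), (Pat, Uma, 11, Nova, 1999, 14), (Pat, Uma, 11, Nova, 2007, 34), (Sam, Uma, 9, Lyra, 1980, 33), (Sam, Uma, 9, Lyra, 1982, 7), (Sam, Uma, 9, Lyra, 1991, 34), (Sam, Uma, 9, Lyra, 1999, 14), (Sam, Uma, 9, Lyra, 2007, 34)}
π_{sname, aname} gives {(Dee, Uma), (Gus, Uma), (Pat, Uma), (Sam, Uma)} (16 duplicate(s) eliminated).
Union: {(Dee, Uma), (Gus, Uma), (Pat, Uma), (Sam, Uma)} with {(Dee, Eve), (Dee, Uma), (Eve, Bo), (Gus, Ola), (Ivy, Xia), (Kim, Ola), (Pat, Uma), (Yan, Ivy)} → {(Dee, Eve), (Dee, Uma), (Eve, Bo), (Gus, Ola), (Gus, Uma), (Ivy, Xia), (Kim, Ola), (Pat, Uma), (Sam, Uma), (Yan, Ivy)}

{(Dee, Eve), (Dee, Uma), (Eve, Bo), (Gus, Ola), (Gus, Uma), (Ivy, Xia), (Kim, Ola), (Pat, Uma), (Sam, Uma), (Yan, Ivy)}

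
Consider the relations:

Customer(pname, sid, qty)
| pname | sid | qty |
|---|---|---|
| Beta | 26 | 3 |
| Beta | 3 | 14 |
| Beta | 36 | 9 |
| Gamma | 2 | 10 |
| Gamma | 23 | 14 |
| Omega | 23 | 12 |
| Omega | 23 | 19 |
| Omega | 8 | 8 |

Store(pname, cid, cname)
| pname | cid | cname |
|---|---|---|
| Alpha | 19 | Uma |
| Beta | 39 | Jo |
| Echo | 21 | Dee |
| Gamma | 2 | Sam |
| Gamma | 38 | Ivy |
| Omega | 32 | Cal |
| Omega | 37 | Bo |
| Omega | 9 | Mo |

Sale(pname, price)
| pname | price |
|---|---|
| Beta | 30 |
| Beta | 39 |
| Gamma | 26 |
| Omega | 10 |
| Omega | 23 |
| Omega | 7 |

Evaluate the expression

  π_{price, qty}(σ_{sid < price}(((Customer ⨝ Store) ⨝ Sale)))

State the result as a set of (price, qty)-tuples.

{(10, 8), (23, 8), (26, 10), (26, 14), (30, 14), (30, 3), (39, 14), (39, 3), (39, 9)}

Joining Customer and Store on pname yields {(Beta, 26, 3, 39, Jo), (Beta, 3, 14, 39, Jo), (Beta, 36, 9, 39, Jo), (Gamma, 2, 10, 2, Sam), (Gamma, 2, 10, 38, Ivy), (Gamma, 23, 14, 2, Sam), (Gamma, 23, 14, 38, Ivy), (Omega, 23, 12, 32, Cal), (Omega, 23, 12, 37, Bo), (Omega, 23, 12, 9, Mo), (Omega, 23, 19, 32, Cal), (Omega, 23, 19, 37, Bo), (Omega, 23, 19, 9, Mo), (Omega, 8, 8, 32, Cal), (Omega, 8, 8, 37, Bo), (Omega, 8, 8, 9, Mo)}.
Joining (Customer ⨝ Store) and Sale on pname yields {(Beta, 26, 3, 39, Jo, 30), (Beta, 26, 3, 39, Jo, 39), (Beta, 3, 14, 39, Jo, 30), (Beta, 3, 14, 39, Jo, 39), (Beta, 36, 9, 39, Jo, 30), (Beta, 36, 9, 39, Jo, 39), (Gamma, 2, 10, 2, Sam, 26), (Gamma, 2, 10, 38, Ivy, 26), (Gamma, 23, 14, 2, Sam, 26), (Gamma, 23, 14, 38, Ivy, 26), (Omega, 23, 12, 32, Cal, 10), (Omega, 23, 12, 32, Cal, 23), (Omega, 23, 12, 32, Cal, 7), (Omega, 23, 12, 37, Bo, 10), (Omega, 23, 12, 37, Bo, 23), (Omega, 23, 12, 37, Bo, 7), (Omega, 23, 12, 9, Mo, 10), (Omega, 23, 12, 9, Mo, 23), (Omega, 23, 12, 9, Mo, 7), (Omega, 23, 19, 32, Cal, 10), (Omega, 23, 19, 32, Cal, 23), (Omega, 23, 19, 32, Cal, 7), (Omega, 23, 19, 37, Bo, 10), (Omega, 23, 19, 37, Bo, 23), (Omega, 23, 19, 37, Bo, 7), (Omega, 23, 19, 9, Mo, 10), (Omega, 23, 19, 9, Mo, 23), (Omega, 23, 19, 9, Mo, 7), (Omega, 8, 8, 32, Cal, 10), (Omega, 8, 8, 32, Cal, 23), (Omega, 8, 8, 32, Cal, 7), (Omega, 8, 8, 37, Bo, 10), (Omega, 8, 8, 37, Bo, 23), (Omega, 8, 8, 37, Bo, 7), (Omega, 8, 8, 9, Mo, 10), (Omega, 8, 8, 9, Mo, 23), (Omega, 8, 8, 9, Mo, 7)}.
Selection sid < price: {(Beta, 26, 3, 39, Jo, 30), (Beta, 26, 3, 39, Jo, 39), (Beta, 3, 14, 39, Jo, 30), (Beta, 3, 14, 39, Jo, 39), (Beta, 36, 9, 39, Jo, 39), (Gamma, 2, 10, 2, Sam, 26), (Gamma, 2, 10, 38, Ivy, 26), (Gamma, 23, 14, 2, Sam, 26), (Gamma, 23, 14, 38, Ivy, 26), (Omega, 8, 8, 32, Cal, 10), (Omega, 8, 8, 32, Cal, 23), (Omega, 8, 8, 37, Bo, 10), (Omega, 8, 8, 37, Bo, 23), (Omega, 8, 8, 9, Mo, 10), (Omega, 8, 8, 9, Mo, 23)}
π_{price, qty} gives {(10, 8), (23, 8), (26, 10), (26, 14), (30, 14), (30, 3), (39, 14), (39, 3), (39, 9)} (6 duplicate(s) eliminated).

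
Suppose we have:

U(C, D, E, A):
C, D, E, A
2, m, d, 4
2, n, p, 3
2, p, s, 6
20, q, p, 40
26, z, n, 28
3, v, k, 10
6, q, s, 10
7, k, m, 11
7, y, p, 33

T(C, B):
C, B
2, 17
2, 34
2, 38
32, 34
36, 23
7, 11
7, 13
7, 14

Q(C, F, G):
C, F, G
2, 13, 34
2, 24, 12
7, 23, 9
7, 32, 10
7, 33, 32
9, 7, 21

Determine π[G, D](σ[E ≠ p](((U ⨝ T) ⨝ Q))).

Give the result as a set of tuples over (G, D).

Natural join on C: {(2, m, d, 4, 17), (2, m, d, 4, 34), (2, m, d, 4, 38), (2, n, p, 3, 17), (2, n, p, 3, 34), (2, n, p, 3, 38), (2, p, s, 6, 17), (2, p, s, 6, 34), (2, p, s, 6, 38), (7, k, m, 11, 11), (7, k, m, 11, 13), (7, k, m, 11, 14), (7, y, p, 33, 11), (7, y, p, 33, 13), (7, y, p, 33, 14)}
Natural join on C: {(2, m, d, 4, 17, 13, 34), (2, m, d, 4, 17, 24, 12), (2, m, d, 4, 34, 13, 34), (2, m, d, 4, 34, 24, 12), (2, m, d, 4, 38, 13, 34), (2, m, d, 4, 38, 24, 12), (2, n, p, 3, 17, 13, 34), (2, n, p, 3, 17, 24, 12), (2, n, p, 3, 34, 13, 34), (2, n, p, 3, 34, 24, 12), (2, n, p, 3, 38, 13, 34), (2, n, p, 3, 38, 24, 12), (2, p, s, 6, 17, 13, 34), (2, p, s, 6, 17, 24, 12), (2, p, s, 6, 34, 13, 34), (2, p, s, 6, 34, 24, 12), (2, p, s, 6, 38, 13, 34), (2, p, s, 6, 38, 24, 12), (7, k, m, 11, 11, 23, 9), (7, k, m, 11, 11, 32, 10), (7, k, m, 11, 11, 33, 32), (7, k, m, 11, 13, 23, 9), (7, k, m, 11, 13, 32, 10), (7, k, m, 11, 13, 33, 32), (7, k, m, 11, 14, 23, 9), (7, k, m, 11, 14, 32, 10), (7, k, m, 11, 14, 33, 32), (7, y, p, 33, 11, 23, 9), (7, y, p, 33, 11, 32, 10), (7, y, p, 33, 11, 33, 32), (7, y, p, 33, 13, 23, 9), (7, y, p, 33, 13, 32, 10), (7, y, p, 33, 13, 33, 32), (7, y, p, 33, 14, 23, 9), (7, y, p, 33, 14, 32, 10), (7, y, p, 33, 14, 33, 32)}
Filtering on E ≠ p leaves {(2, m, d, 4, 17, 13, 34), (2, m, d, 4, 17, 24, 12), (2, m, d, 4, 34, 13, 34), (2, m, d, 4, 34, 24, 12), (2, m, d, 4, 38, 13, 34), (2, m, d, 4, 38, 24, 12), (2, p, s, 6, 17, 13, 34), (2, p, s, 6, 17, 24, 12), (2, p, s, 6, 34, 13, 34), (2, p, s, 6, 34, 24, 12), (2, p, s, 6, 38, 13, 34), (2, p, s, 6, 38, 24, 12), (7, k, m, 11, 11, 23, 9), (7, k, m, 11, 11, 32, 10), (7, k, m, 11, 11, 33, 32), (7, k, m, 11, 13, 23, 9), (7, k, m, 11, 13, 32, 10), (7, k, m, 11, 13, 33, 32), (7, k, m, 11, 14, 23, 9), (7, k, m, 11, 14, 32, 10), (7, k, m, 11, 14, 33, 32)}.
π[G, D]: project onto (G, D) (14 duplicate(s) eliminated) → {(10, k), (12, m), (12, p), (32, k), (34, m), (34, p), (9, k)}

{(10, k), (12, m), (12, p), (32, k), (34, m), (34, p), (9, k)}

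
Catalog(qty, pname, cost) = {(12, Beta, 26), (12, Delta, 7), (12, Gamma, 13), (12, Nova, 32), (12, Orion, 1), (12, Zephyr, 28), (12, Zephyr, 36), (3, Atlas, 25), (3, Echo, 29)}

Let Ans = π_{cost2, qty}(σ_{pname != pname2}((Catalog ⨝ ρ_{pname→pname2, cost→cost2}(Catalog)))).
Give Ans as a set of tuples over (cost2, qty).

{(1, 12), (13, 12), (25, 3), (26, 12), (28, 12), (29, 3), (32, 12), (36, 12), (7, 12)}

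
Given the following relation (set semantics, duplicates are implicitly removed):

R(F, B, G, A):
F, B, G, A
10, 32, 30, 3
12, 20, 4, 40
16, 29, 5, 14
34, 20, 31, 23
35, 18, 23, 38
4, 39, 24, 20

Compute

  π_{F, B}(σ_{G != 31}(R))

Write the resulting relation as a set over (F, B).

Selection G != 31: {(10, 32, 30, 3), (12, 20, 4, 40), (16, 29, 5, 14), (35, 18, 23, 38), (4, 39, 24, 20)}
π[F, B]: project onto (F, B) → {(10, 32), (12, 20), (16, 29), (35, 18), (4, 39)}

{(10, 32), (12, 20), (16, 29), (35, 18), (4, 39)}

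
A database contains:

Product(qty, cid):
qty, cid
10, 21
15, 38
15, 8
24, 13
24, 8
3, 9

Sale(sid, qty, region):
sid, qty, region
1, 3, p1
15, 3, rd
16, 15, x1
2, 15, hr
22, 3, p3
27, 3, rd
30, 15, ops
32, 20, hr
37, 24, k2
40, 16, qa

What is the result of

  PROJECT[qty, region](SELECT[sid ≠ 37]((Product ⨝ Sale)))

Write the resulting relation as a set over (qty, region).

{(15, hr), (15, ops), (15, x1), (3, p1), (3, p3), (3, rd)}

Natural join on qty: {(15, 38, 16, x1), (15, 38, 2, hr), (15, 38, 30, ops), (15, 8, 16, x1), (15, 8, 2, hr), (15, 8, 30, ops), (24, 13, 37, k2), (24, 8, 37, k2), (3, 9, 1, p1), (3, 9, 15, rd), (3, 9, 22, p3), (3, 9, 27, rd)}
Filtering on sid ≠ 37 leaves {(15, 38, 16, x1), (15, 38, 2, hr), (15, 38, 30, ops), (15, 8, 16, x1), (15, 8, 2, hr), (15, 8, 30, ops), (3, 9, 1, p1), (3, 9, 15, rd), (3, 9, 22, p3), (3, 9, 27, rd)}.
Keep only column(s) qty, region (4 duplicate(s) eliminated): {(15, hr), (15, ops), (15, x1), (3, p1), (3, p3), (3, rd)}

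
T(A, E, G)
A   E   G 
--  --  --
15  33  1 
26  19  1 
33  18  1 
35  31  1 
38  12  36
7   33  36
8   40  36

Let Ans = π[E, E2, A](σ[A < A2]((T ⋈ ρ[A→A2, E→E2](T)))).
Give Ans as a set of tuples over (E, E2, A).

{(18, 31, 33), (19, 18, 26), (19, 31, 26), (33, 12, 7), (33, 18, 15), (33, 19, 15), (33, 31, 15), (33, 40, 7), (40, 12, 8)}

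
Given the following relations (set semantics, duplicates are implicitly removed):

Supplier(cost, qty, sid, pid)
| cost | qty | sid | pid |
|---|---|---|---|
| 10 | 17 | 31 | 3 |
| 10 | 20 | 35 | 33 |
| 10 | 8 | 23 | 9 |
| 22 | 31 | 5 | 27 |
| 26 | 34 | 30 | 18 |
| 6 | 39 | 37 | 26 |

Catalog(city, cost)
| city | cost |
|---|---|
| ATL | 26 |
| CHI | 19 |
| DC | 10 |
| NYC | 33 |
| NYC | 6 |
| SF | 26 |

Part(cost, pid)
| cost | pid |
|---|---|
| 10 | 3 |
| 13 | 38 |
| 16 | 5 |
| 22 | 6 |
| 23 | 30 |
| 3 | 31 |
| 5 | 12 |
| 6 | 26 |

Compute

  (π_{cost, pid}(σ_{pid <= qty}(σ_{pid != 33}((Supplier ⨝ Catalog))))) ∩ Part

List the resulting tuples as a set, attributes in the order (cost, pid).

{(10, 3), (6, 26)}

Supplier ⋈ Catalog (natural join on cost): {(10, 17, 31, 3, DC), (10, 20, 35, 33, DC), (10, 8, 23, 9, DC), (26, 34, 30, 18, ATL), (26, 34, 30, 18, SF), (6, 39, 37, 26, NYC)}
Apply σ_{pid != 33}; surviving tuples: {(10, 17, 31, 3, DC), (10, 8, 23, 9, DC), (26, 34, 30, 18, ATL), (26, 34, 30, 18, SF), (6, 39, 37, 26, NYC)}
Apply σ_{pid <= qty}; surviving tuples: {(10, 17, 31, 3, DC), (26, 34, 30, 18, ATL), (26, 34, 30, 18, SF), (6, 39, 37, 26, NYC)}
π_{cost, pid} gives {(10, 3), (26, 18), (6, 26)} (1 duplicate(s) eliminated).
Intersection: {(10, 3), (26, 18), (6, 26)} with {(10, 3), (13, 38), (16, 5), (22, 6), (23, 30), (3, 31), (5, 12), (6, 26)} → {(10, 3), (6, 26)}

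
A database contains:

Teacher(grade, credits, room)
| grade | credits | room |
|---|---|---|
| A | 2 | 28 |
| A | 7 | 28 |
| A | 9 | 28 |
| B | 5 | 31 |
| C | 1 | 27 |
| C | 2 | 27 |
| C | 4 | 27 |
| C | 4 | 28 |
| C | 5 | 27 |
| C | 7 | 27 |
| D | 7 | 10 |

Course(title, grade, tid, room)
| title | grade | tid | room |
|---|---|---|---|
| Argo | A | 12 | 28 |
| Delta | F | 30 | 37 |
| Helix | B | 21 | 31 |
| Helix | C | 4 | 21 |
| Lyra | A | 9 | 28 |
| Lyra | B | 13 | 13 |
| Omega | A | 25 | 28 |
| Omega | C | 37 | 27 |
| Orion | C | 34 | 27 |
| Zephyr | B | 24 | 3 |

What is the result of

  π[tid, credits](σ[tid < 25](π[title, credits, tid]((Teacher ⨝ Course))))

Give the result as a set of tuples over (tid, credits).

Teacher ⋈ Course (natural join on grade, room): {(A, 2, 28, Argo, 12), (A, 2, 28, Lyra, 9), (A, 2, 28, Omega, 25), (A, 7, 28, Argo, 12), (A, 7, 28, Lyra, 9), (A, 7, 28, Omega, 25), (A, 9, 28, Argo, 12), (A, 9, 28, Lyra, 9), (A, 9, 28, Omega, 25), (B, 5, 31, Helix, 21), (C, 1, 27, Omega, 37), (C, 1, 27, Orion, 34), (C, 2, 27, Omega, 37), (C, 2, 27, Orion, 34), (C, 4, 27, Omega, 37), (C, 4, 27, Orion, 34), (C, 5, 27, Omega, 37), (C, 5, 27, Orion, 34), (C, 7, 27, Omega, 37), (C, 7, 27, Orion, 34)}
π_{title, credits, tid} gives {(Argo, 2, 12), (Argo, 7, 12), (Argo, 9, 12), (Helix, 5, 21), (Lyra, 2, 9), (Lyra, 7, 9), (Lyra, 9, 9), (Omega, 1, 37), (Omega, 2, 25), (Omega, 2, 37), (Omega, 4, 37), (Omega, 5, 37), (Omega, 7, 25), (Omega, 7, 37), (Omega, 9, 25), (Orion, 1, 34), (Orion, 2, 34), (Orion, 4, 34), (Orion, 5, 34), (Orion, 7, 34)}.
Filtering on tid < 25 leaves {(Argo, 2, 12), (Argo, 7, 12), (Argo, 9, 12), (Helix, 5, 21), (Lyra, 2, 9), (Lyra, 7, 9), (Lyra, 9, 9)}.
π_{tid, credits} gives {(12, 2), (12, 7), (12, 9), (21, 5), (9, 2), (9, 7), (9, 9)}.

{(12, 2), (12, 7), (12, 9), (21, 5), (9, 2), (9, 7), (9, 9)}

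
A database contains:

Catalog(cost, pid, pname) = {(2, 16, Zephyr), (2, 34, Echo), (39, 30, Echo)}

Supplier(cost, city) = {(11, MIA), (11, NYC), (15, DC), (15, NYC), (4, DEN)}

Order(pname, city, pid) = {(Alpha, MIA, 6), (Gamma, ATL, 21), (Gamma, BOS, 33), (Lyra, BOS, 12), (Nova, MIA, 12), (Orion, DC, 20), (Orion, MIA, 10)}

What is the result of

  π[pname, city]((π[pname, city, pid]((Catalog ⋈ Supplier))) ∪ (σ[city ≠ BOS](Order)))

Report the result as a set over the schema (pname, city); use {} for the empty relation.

{(Alpha, MIA), (Gamma, ATL), (Nova, MIA), (Orion, DC), (Orion, MIA)}

Natural join on cost: {}
Projecting to pname, city, pid: {}
Apply σ_{city ≠ BOS}; surviving tuples: {(Alpha, MIA, 6), (Gamma, ATL, 21), (Nova, MIA, 12), (Orion, DC, 20), (Orion, MIA, 10)}
Union: {} with {(Alpha, MIA, 6), (Gamma, ATL, 21), (Nova, MIA, 12), (Orion, DC, 20), (Orion, MIA, 10)} → {(Alpha, MIA, 6), (Gamma, ATL, 21), (Nova, MIA, 12), (Orion, DC, 20), (Orion, MIA, 10)}
Projecting to pname, city: {(Alpha, MIA), (Gamma, ATL), (Nova, MIA), (Orion, DC), (Orion, MIA)}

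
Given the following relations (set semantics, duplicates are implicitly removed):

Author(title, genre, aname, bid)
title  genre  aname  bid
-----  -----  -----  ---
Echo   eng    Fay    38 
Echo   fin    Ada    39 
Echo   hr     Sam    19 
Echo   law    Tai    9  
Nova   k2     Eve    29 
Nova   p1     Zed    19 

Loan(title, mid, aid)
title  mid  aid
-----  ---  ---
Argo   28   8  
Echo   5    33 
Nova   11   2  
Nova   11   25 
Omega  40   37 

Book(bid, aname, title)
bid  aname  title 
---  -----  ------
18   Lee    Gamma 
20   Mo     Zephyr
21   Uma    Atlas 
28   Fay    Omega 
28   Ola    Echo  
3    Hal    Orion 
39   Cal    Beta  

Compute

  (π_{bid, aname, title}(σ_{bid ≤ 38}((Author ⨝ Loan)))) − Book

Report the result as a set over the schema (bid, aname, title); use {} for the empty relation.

Author ⋈ Loan (natural join on title): {(Echo, eng, Fay, 38, 5, 33), (Echo, fin, Ada, 39, 5, 33), (Echo, hr, Sam, 19, 5, 33), (Echo, law, Tai, 9, 5, 33), (Nova, k2, Eve, 29, 11, 2), (Nova, k2, Eve, 29, 11, 25), (Nova, p1, Zed, 19, 11, 2), (Nova, p1, Zed, 19, 11, 25)}
σ[bid ≤ 38]: keep tuples satisfying bid ≤ 38 → {(Echo, eng, Fay, 38, 5, 33), (Echo, hr, Sam, 19, 5, 33), (Echo, law, Tai, 9, 5, 33), (Nova, k2, Eve, 29, 11, 2), (Nova, k2, Eve, 29, 11, 25), (Nova, p1, Zed, 19, 11, 2), (Nova, p1, Zed, 19, 11, 25)}
π[bid, aname, title]: project onto (bid, aname, title) (2 duplicate(s) eliminated) → {(19, Sam, Echo), (19, Zed, Nova), (29, Eve, Nova), (38, Fay, Echo), (9, Tai, Echo)}
Taking the difference: {(19, Sam, Echo), (19, Zed, Nova), (29, Eve, Nova), (38, Fay, Echo), (9, Tai, Echo)}

{(19, Sam, Echo), (19, Zed, Nova), (29, Eve, Nova), (38, Fay, Echo), (9, Tai, Echo)}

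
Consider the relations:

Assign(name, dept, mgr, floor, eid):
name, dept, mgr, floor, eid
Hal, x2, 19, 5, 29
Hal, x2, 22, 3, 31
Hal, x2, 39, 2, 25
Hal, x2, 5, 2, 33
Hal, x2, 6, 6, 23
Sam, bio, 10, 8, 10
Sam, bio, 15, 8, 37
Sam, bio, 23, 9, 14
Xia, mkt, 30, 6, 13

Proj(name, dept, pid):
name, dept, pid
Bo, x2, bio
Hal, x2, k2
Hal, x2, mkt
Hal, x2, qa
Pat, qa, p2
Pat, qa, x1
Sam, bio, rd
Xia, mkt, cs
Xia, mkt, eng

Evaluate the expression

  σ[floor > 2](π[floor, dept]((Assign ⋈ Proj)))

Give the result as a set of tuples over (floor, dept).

Natural join on name, dept: {(Hal, x2, 19, 5, 29, k2), (Hal, x2, 19, 5, 29, mkt), (Hal, x2, 19, 5, 29, qa), (Hal, x2, 22, 3, 31, k2), (Hal, x2, 22, 3, 31, mkt), (Hal, x2, 22, 3, 31, qa), (Hal, x2, 39, 2, 25, k2), (Hal, x2, 39, 2, 25, mkt), (Hal, x2, 39, 2, 25, qa), (Hal, x2, 5, 2, 33, k2), (Hal, x2, 5, 2, 33, mkt), (Hal, x2, 5, 2, 33, qa), (Hal, x2, 6, 6, 23, k2), (Hal, x2, 6, 6, 23, mkt), (Hal, x2, 6, 6, 23, qa), (Sam, bio, 10, 8, 10, rd), (Sam, bio, 15, 8, 37, rd), (Sam, bio, 23, 9, 14, rd), (Xia, mkt, 30, 6, 13, cs), (Xia, mkt, 30, 6, 13, eng)}
π_{floor, dept} gives {(2, x2), (3, x2), (5, x2), (6, mkt), (6, x2), (8, bio), (9, bio)} (13 duplicate(s) eliminated).
Filtering on floor > 2 leaves {(3, x2), (5, x2), (6, mkt), (6, x2), (8, bio), (9, bio)}.

{(3, x2), (5, x2), (6, mkt), (6, x2), (8, bio), (9, bio)}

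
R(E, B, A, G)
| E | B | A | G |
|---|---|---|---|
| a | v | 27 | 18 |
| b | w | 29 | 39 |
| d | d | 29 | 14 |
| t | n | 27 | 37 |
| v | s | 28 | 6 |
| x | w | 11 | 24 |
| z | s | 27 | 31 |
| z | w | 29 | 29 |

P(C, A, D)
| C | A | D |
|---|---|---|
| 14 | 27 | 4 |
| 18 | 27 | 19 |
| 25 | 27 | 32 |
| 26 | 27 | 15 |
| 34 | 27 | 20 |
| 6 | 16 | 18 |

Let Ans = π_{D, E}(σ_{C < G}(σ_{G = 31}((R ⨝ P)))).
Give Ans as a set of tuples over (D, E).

{(15, z), (19, z), (32, z), (4, z)}

R ⋈ P (natural join on A): {(a, v, 27, 18, 14, 4), (a, v, 27, 18, 18, 19), (a, v, 27, 18, 25, 32), (a, v, 27, 18, 26, 15), (a, v, 27, 18, 34, 20), (t, n, 27, 37, 14, 4), (t, n, 27, 37, 18, 19), (t, n, 27, 37, 25, 32), (t, n, 27, 37, 26, 15), (t, n, 27, 37, 34, 20), (z, s, 27, 31, 14, 4), (z, s, 27, 31, 18, 19), (z, s, 27, 31, 25, 32), (z, s, 27, 31, 26, 15), (z, s, 27, 31, 34, 20)}
Selection G = 31: {(z, s, 27, 31, 14, 4), (z, s, 27, 31, 18, 19), (z, s, 27, 31, 25, 32), (z, s, 27, 31, 26, 15), (z, s, 27, 31, 34, 20)}
Selection C < G: {(z, s, 27, 31, 14, 4), (z, s, 27, 31, 18, 19), (z, s, 27, 31, 25, 32), (z, s, 27, 31, 26, 15)}
Projecting to D, E: {(15, z), (19, z), (32, z), (4, z)}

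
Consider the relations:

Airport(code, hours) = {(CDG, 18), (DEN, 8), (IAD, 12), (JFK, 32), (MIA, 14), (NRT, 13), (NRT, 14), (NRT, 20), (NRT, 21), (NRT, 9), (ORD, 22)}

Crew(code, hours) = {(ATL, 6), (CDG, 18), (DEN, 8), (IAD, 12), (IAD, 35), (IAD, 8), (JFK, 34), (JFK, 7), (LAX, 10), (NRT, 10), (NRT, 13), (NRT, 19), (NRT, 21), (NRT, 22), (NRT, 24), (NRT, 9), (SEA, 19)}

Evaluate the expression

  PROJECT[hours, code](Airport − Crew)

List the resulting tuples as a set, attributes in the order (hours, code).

{(14, MIA), (14, NRT), (20, NRT), (22, ORD), (32, JFK)}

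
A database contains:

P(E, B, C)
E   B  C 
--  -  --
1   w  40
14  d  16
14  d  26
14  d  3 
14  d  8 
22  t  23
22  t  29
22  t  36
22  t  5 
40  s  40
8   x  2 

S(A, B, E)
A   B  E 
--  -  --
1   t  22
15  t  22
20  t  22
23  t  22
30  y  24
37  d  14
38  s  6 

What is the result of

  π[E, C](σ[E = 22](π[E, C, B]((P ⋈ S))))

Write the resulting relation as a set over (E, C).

{(22, 23), (22, 29), (22, 36), (22, 5)}

P ⋈ S (natural join on E, B): {(14, d, 16, 37), (14, d, 26, 37), (14, d, 3, 37), (14, d, 8, 37), (22, t, 23, 1), (22, t, 23, 15), (22, t, 23, 20), (22, t, 23, 23), (22, t, 29, 1), (22, t, 29, 15), (22, t, 29, 20), (22, t, 29, 23), (22, t, 36, 1), (22, t, 36, 15), (22, t, 36, 20), (22, t, 36, 23), (22, t, 5, 1), (22, t, 5, 15), (22, t, 5, 20), (22, t, 5, 23)}
Projecting to E, C, B (12 duplicate(s) eliminated): {(14, 16, d), (14, 26, d), (14, 3, d), (14, 8, d), (22, 23, t), (22, 29, t), (22, 36, t), (22, 5, t)}
Filtering on E = 22 leaves {(22, 23, t), (22, 29, t), (22, 36, t), (22, 5, t)}.
Projecting to E, C: {(22, 23), (22, 29), (22, 36), (22, 5)}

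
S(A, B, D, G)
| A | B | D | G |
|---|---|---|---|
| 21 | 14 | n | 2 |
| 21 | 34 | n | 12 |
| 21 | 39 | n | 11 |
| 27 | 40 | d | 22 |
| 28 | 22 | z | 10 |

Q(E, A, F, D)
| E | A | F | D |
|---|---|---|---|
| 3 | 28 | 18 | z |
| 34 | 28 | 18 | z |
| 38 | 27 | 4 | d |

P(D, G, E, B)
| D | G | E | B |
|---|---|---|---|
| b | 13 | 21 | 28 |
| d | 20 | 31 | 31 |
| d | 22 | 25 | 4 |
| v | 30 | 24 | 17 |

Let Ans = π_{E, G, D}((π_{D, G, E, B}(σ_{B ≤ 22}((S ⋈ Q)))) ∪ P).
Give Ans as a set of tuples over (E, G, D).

Joining S and Q on A, D yields {(27, 40, d, 22, 38, 4), (28, 22, z, 10, 3, 18), (28, 22, z, 10, 34, 18)}.
Apply σ_{B ≤ 22}; surviving tuples: {(28, 22, z, 10, 3, 18), (28, 22, z, 10, 34, 18)}
π_{D, G, E, B} gives {(z, 10, 3, 22), (z, 10, 34, 22)}.
Union: {(z, 10, 3, 22), (z, 10, 34, 22)} with {(b, 13, 21, 28), (d, 20, 31, 31), (d, 22, 25, 4), (v, 30, 24, 17)} → {(b, 13, 21, 28), (d, 20, 31, 31), (d, 22, 25, 4), (v, 30, 24, 17), (z, 10, 3, 22), (z, 10, 34, 22)}
π_{E, G, D} gives {(21, 13, b), (24, 30, v), (25, 22, d), (3, 10, z), (31, 20, d), (34, 10, z)}.

{(21, 13, b), (24, 30, v), (25, 22, d), (3, 10, z), (31, 20, d), (34, 10, z)}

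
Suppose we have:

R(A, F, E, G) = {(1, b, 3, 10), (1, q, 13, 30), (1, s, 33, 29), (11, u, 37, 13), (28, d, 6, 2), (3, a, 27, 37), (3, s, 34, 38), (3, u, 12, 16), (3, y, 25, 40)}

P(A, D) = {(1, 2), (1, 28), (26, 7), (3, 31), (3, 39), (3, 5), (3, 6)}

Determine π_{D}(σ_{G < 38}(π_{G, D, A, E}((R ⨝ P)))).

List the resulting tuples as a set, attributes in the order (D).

Joining R and P on A yields {(1, b, 3, 10, 2), (1, b, 3, 10, 28), (1, q, 13, 30, 2), (1, q, 13, 30, 28), (1, s, 33, 29, 2), (1, s, 33, 29, 28), (3, a, 27, 37, 31), (3, a, 27, 37, 39), (3, a, 27, 37, 5), (3, a, 27, 37, 6), (3, s, 34, 38, 31), (3, s, 34, 38, 39), (3, s, 34, 38, 5), (3, s, 34, 38, 6), (3, u, 12, 16, 31), (3, u, 12, 16, 39), (3, u, 12, 16, 5), (3, u, 12, 16, 6), (3, y, 25, 40, 31), (3, y, 25, 40, 39), (3, y, 25, 40, 5), (3, y, 25, 40, 6)}.
π_{G, D, A, E} gives {(10, 2, 1, 3), (10, 28, 1, 3), (16, 31, 3, 12), (16, 39, 3, 12), (16, 5, 3, 12), (16, 6, 3, 12), (29, 2, 1, 33), (29, 28, 1, 33), (30, 2, 1, 13), (30, 28, 1, 13), (37, 31, 3, 27), (37, 39, 3, 27), (37, 5, 3, 27), (37, 6, 3, 27), (38, 31, 3, 34), (38, 39, 3, 34), (38, 5, 3, 34), (38, 6, 3, 34), (40, 31, 3, 25), (40, 39, 3, 25), (40, 5, 3, 25), (40, 6, 3, 25)}.
Selection G < 38: {(10, 2, 1, 3), (10, 28, 1, 3), (16, 31, 3, 12), (16, 39, 3, 12), (16, 5, 3, 12), (16, 6, 3, 12), (29, 2, 1, 33), (29, 28, 1, 33), (30, 2, 1, 13), (30, 28, 1, 13), (37, 31, 3, 27), (37, 39, 3, 27), (37, 5, 3, 27), (37, 6, 3, 27)}
π_{D} gives {2, 28, 31, 39, 5, 6} (8 duplicate(s) eliminated).

{2, 28, 31, 39, 5, 6}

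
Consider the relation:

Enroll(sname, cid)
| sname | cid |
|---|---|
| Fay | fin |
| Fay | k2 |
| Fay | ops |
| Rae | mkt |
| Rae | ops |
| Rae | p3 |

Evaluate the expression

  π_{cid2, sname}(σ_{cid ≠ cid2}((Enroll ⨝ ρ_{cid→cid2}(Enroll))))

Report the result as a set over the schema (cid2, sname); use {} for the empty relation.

ρ[cid→cid2]: schema becomes (sname, cid2); tuples unchanged.
Enroll ⋈ ρ_{cid→cid2}(Enroll) (natural join on sname): {(Fay, fin, fin), (Fay, fin, k2), (Fay, fin, ops), (Fay, k2, fin), (Fay, k2, k2), (Fay, k2, ops), (Fay, ops, fin), (Fay, ops, k2), (Fay, ops, ops), (Rae, mkt, mkt), (Rae, mkt, ops), (Rae, mkt, p3), (Rae, ops, mkt), (Rae, ops, ops), (Rae, ops, p3), (Rae, p3, mkt), (Rae, p3, ops), (Rae, p3, p3)}
Apply σ_{cid ≠ cid2}; surviving tuples: {(Fay, fin, k2), (Fay, fin, ops), (Fay, k2, fin), (Fay, k2, ops), (Fay, ops, fin), (Fay, ops, k2), (Rae, mkt, ops), (Rae, mkt, p3), (Rae, ops, mkt), (Rae, ops, p3), (Rae, p3, mkt), (Rae, p3, ops)}
π[cid2, sname]: project onto (cid2, sname) (6 duplicate(s) eliminated) → {(fin, Fay), (k2, Fay), (mkt, Rae), (ops, Fay), (ops, Rae), (p3, Rae)}

{(fin, Fay), (k2, Fay), (mkt, Rae), (ops, Fay), (ops, Rae), (p3, Rae)}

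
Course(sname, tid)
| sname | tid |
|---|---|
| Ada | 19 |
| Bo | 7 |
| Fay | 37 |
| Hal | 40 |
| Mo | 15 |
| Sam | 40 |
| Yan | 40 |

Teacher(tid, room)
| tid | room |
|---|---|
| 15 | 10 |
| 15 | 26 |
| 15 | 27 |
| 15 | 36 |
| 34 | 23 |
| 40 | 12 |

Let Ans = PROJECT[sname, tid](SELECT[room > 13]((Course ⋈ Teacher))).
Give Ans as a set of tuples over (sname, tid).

{(Mo, 15)}

Joining Course and Teacher on tid yields {(Hal, 40, 12), (Mo, 15, 10), (Mo, 15, 26), (Mo, 15, 27), (Mo, 15, 36), (Sam, 40, 12), (Yan, 40, 12)}.
Apply σ_{room > 13}; surviving tuples: {(Mo, 15, 26), (Mo, 15, 27), (Mo, 15, 36)}
π_{sname, tid} gives {(Mo, 15)} (2 duplicate(s) eliminated).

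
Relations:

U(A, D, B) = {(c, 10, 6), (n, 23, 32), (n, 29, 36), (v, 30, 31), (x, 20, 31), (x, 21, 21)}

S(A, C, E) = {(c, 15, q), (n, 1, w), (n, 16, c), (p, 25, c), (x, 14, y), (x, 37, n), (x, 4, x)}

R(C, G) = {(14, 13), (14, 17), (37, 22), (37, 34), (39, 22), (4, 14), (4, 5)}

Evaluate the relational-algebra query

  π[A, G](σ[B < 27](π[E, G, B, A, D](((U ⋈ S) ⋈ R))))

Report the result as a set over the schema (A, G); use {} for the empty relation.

{(x, 13), (x, 14), (x, 17), (x, 22), (x, 34), (x, 5)}

Joining U and S on A yields {(c, 10, 6, 15, q), (n, 23, 32, 1, w), (n, 23, 32, 16, c), (n, 29, 36, 1, w), (n, 29, 36, 16, c), (x, 20, 31, 14, y), (x, 20, 31, 37, n), (x, 20, 31, 4, x), (x, 21, 21, 14, y), (x, 21, 21, 37, n), (x, 21, 21, 4, x)}.
Joining (U ⋈ S) and R on C yields {(x, 20, 31, 14, y, 13), (x, 20, 31, 14, y, 17), (x, 20, 31, 37, n, 22), (x, 20, 31, 37, n, 34), (x, 20, 31, 4, x, 14), (x, 20, 31, 4, x, 5), (x, 21, 21, 14, y, 13), (x, 21, 21, 14, y, 17), (x, 21, 21, 37, n, 22), (x, 21, 21, 37, n, 34), (x, 21, 21, 4, x, 14), (x, 21, 21, 4, x, 5)}.
π_{E, G, B, A, D} gives {(n, 22, 21, x, 21), (n, 22, 31, x, 20), (n, 34, 21, x, 21), (n, 34, 31, x, 20), (x, 14, 21, x, 21), (x, 14, 31, x, 20), (x, 5, 21, x, 21), (x, 5, 31, x, 20), (y, 13, 21, x, 21), (y, 13, 31, x, 20), (y, 17, 21, x, 21), (y, 17, 31, x, 20)}.
Selection B < 27: {(n, 22, 21, x, 21), (n, 34, 21, x, 21), (x, 14, 21, x, 21), (x, 5, 21, x, 21), (y, 13, 21, x, 21), (y, 17, 21, x, 21)}
π_{A, G} gives {(x, 13), (x, 14), (x, 17), (x, 22), (x, 34), (x, 5)}.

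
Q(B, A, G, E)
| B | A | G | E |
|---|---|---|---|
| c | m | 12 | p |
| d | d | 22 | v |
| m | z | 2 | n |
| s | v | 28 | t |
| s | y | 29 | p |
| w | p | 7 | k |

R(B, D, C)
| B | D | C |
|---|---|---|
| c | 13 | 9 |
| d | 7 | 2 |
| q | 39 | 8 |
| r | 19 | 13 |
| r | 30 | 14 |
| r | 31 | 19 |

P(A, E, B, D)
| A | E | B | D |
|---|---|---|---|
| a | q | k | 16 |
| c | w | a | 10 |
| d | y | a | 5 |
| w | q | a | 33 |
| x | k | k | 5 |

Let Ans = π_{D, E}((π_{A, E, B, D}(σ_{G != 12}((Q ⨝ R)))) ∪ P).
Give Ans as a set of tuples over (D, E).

Q ⋈ R (natural join on B): {(c, m, 12, p, 13, 9), (d, d, 22, v, 7, 2)}
Apply σ_{G != 12}; surviving tuples: {(d, d, 22, v, 7, 2)}
π_{A, E, B, D} gives {(d, v, d, 7)}.
Taking the union: {(a, q, k, 16), (c, w, a, 10), (d, v, d, 7), (d, y, a, 5), (w, q, a, 33), (x, k, k, 5)}
π_{D, E} gives {(10, w), (16, q), (33, q), (5, k), (5, y), (7, v)}.

{(10, w), (16, q), (33, q), (5, k), (5, y), (7, v)}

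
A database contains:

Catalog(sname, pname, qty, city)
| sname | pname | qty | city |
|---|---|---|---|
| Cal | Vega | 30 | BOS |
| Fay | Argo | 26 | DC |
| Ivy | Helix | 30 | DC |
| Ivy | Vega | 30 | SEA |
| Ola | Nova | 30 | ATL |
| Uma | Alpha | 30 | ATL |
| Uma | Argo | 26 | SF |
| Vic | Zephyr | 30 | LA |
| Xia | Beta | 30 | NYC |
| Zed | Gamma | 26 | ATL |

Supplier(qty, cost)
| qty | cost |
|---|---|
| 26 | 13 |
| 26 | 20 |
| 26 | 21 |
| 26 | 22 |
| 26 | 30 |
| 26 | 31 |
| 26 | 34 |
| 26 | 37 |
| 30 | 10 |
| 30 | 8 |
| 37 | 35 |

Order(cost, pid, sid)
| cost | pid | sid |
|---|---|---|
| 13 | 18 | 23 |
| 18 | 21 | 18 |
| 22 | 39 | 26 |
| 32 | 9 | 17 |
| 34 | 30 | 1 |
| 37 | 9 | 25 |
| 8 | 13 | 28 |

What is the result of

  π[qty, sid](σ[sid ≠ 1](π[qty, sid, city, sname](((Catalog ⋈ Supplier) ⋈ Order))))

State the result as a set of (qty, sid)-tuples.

{(26, 23), (26, 25), (26, 26), (30, 28)}

Catalog ⋈ Supplier (natural join on qty): {(Cal, Vega, 30, BOS, 10), (Cal, Vega, 30, BOS, 8), (Fay, Argo, 26, DC, 13), (Fay, Argo, 26, DC, 20), (Fay, Argo, 26, DC, 21), (Fay, Argo, 26, DC, 22), (Fay, Argo, 26, DC, 30), (Fay, Argo, 26, DC, 31), (Fay, Argo, 26, DC, 34), (Fay, Argo, 26, DC, 37), (Ivy, Helix, 30, DC, 10), (Ivy, Helix, 30, DC, 8), (Ivy, Vega, 30, SEA, 10), (Ivy, Vega, 30, SEA, 8), (Ola, Nova, 30, ATL, 10), (Ola, Nova, 30, ATL, 8), (Uma, Alpha, 30, ATL, 10), (Uma, Alpha, 30, ATL, 8), (Uma, Argo, 26, SF, 13), (Uma, Argo, 26, SF, 20), (Uma, Argo, 26, SF, 21), (Uma, Argo, 26, SF, 22), (Uma, Argo, 26, SF, 30), (Uma, Argo, 26, SF, 31), (Uma, Argo, 26, SF, 34), (Uma, Argo, 26, SF, 37), (Vic, Zephyr, 30, LA, 10), (Vic, Zephyr, 30, LA, 8), (Xia, Beta, 30, NYC, 10), (Xia, Beta, 30, NYC, 8), (Zed, Gamma, 26, ATL, 13), (Zed, Gamma, 26, ATL, 20), (Zed, Gamma, 26, ATL, 21), (Zed, Gamma, 26, ATL, 22), (Zed, Gamma, 26, ATL, 30), (Zed, Gamma, 26, ATL, 31), (Zed, Gamma, 26, ATL, 34), (Zed, Gamma, 26, ATL, 37)}
(Catalog ⋈ Supplier) ⋈ Order (natural join on cost): {(Cal, Vega, 30, BOS, 8, 13, 28), (Fay, Argo, 26, DC, 13, 18, 23), (Fay, Argo, 26, DC, 22, 39, 26), (Fay, Argo, 26, DC, 34, 30, 1), (Fay, Argo, 26, DC, 37, 9, 25), (Ivy, Helix, 30, DC, 8, 13, 28), (Ivy, Vega, 30, SEA, 8, 13, 28), (Ola, Nova, 30, ATL, 8, 13, 28), (Uma, Alpha, 30, ATL, 8, 13, 28), (Uma, Argo, 26, SF, 13, 18, 23), (Uma, Argo, 26, SF, 22, 39, 26), (Uma, Argo, 26, SF, 34, 30, 1), (Uma, Argo, 26, SF, 37, 9, 25), (Vic, Zephyr, 30, LA, 8, 13, 28), (Xia, Beta, 30, NYC, 8, 13, 28), (Zed, Gamma, 26, ATL, 13, 18, 23), (Zed, Gamma, 26, ATL, 22, 39, 26), (Zed, Gamma, 26, ATL, 34, 30, 1), (Zed, Gamma, 26, ATL, 37, 9, 25)}
Keep only column(s) qty, sid, city, sname: {(26, 1, ATL, Zed), (26, 1, DC, Fay), (26, 1, SF, Uma), (26, 23, ATL, Zed), (26, 23, DC, Fay), (26, 23, SF, Uma), (26, 25, ATL, Zed), (26, 25, DC, Fay), (26, 25, SF, Uma), (26, 26, ATL, Zed), (26, 26, DC, Fay), (26, 26, SF, Uma), (30, 28, ATL, Ola), (30, 28, ATL, Uma), (30, 28, BOS, Cal), (30, 28, DC, Ivy), (30, 28, LA, Vic), (30, 28, NYC, Xia), (30, 28, SEA, Ivy)}
Filtering on sid ≠ 1 leaves {(26, 23, ATL, Zed), (26, 23, DC, Fay), (26, 23, SF, Uma), (26, 25, ATL, Zed), (26, 25, DC, Fay), (26, 25, SF, Uma), (26, 26, ATL, Zed), (26, 26, DC, Fay), (26, 26, SF, Uma), (30, 28, ATL, Ola), (30, 28, ATL, Uma), (30, 28, BOS, Cal), (30, 28, DC, Ivy), (30, 28, LA, Vic), (30, 28, NYC, Xia), (30, 28, SEA, Ivy)}.
Keep only column(s) qty, sid (12 duplicate(s) eliminated): {(26, 23), (26, 25), (26, 26), (30, 28)}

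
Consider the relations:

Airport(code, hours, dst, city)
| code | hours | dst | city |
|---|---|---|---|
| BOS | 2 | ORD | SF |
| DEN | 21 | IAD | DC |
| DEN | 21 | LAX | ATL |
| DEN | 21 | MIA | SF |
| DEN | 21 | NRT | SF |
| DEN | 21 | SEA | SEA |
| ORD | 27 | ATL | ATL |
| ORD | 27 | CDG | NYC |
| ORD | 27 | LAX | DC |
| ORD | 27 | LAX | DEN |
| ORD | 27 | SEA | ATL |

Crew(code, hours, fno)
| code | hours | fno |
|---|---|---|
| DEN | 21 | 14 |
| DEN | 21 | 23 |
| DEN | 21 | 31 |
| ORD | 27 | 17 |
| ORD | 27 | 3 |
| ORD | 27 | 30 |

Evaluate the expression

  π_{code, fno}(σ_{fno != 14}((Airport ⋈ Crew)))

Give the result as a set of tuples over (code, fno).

{(DEN, 23), (DEN, 31), (ORD, 17), (ORD, 3), (ORD, 30)}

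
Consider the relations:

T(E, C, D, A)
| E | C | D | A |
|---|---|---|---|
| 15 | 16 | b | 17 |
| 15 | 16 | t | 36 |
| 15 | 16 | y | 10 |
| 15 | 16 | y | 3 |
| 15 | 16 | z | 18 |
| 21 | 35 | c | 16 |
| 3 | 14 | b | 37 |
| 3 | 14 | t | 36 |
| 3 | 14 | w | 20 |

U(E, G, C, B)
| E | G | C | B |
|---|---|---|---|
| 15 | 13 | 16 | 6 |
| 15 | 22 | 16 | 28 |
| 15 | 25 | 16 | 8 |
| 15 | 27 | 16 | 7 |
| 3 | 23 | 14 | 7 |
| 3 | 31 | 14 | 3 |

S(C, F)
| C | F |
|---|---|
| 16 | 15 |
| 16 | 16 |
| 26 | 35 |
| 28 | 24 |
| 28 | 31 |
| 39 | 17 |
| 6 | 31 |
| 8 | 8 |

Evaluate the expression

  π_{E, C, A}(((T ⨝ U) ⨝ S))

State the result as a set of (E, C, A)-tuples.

T ⋈ U (natural join on E, C): {(15, 16, b, 17, 13, 6), (15, 16, b, 17, 22, 28), (15, 16, b, 17, 25, 8), (15, 16, b, 17, 27, 7), (15, 16, t, 36, 13, 6), (15, 16, t, 36, 22, 28), (15, 16, t, 36, 25, 8), (15, 16, t, 36, 27, 7), (15, 16, y, 10, 13, 6), (15, 16, y, 10, 22, 28), (15, 16, y, 10, 25, 8), (15, 16, y, 10, 27, 7), (15, 16, y, 3, 13, 6), (15, 16, y, 3, 22, 28), (15, 16, y, 3, 25, 8), (15, 16, y, 3, 27, 7), (15, 16, z, 18, 13, 6), (15, 16, z, 18, 22, 28), (15, 16, z, 18, 25, 8), (15, 16, z, 18, 27, 7), (3, 14, b, 37, 23, 7), (3, 14, b, 37, 31, 3), (3, 14, t, 36, 23, 7), (3, 14, t, 36, 31, 3), (3, 14, w, 20, 23, 7), (3, 14, w, 20, 31, 3)}
(T ⨝ U) ⋈ S (natural join on C): {(15, 16, b, 17, 13, 6, 15), (15, 16, b, 17, 13, 6, 16), (15, 16, b, 17, 22, 28, 15), (15, 16, b, 17, 22, 28, 16), (15, 16, b, 17, 25, 8, 15), (15, 16, b, 17, 25, 8, 16), (15, 16, b, 17, 27, 7, 15), (15, 16, b, 17, 27, 7, 16), (15, 16, t, 36, 13, 6, 15), (15, 16, t, 36, 13, 6, 16), (15, 16, t, 36, 22, 28, 15), (15, 16, t, 36, 22, 28, 16), (15, 16, t, 36, 25, 8, 15), (15, 16, t, 36, 25, 8, 16), (15, 16, t, 36, 27, 7, 15), (15, 16, t, 36, 27, 7, 16), (15, 16, y, 10, 13, 6, 15), (15, 16, y, 10, 13, 6, 16), (15, 16, y, 10, 22, 28, 15), (15, 16, y, 10, 22, 28, 16), (15, 16, y, 10, 25, 8, 15), (15, 16, y, 10, 25, 8, 16), (15, 16, y, 10, 27, 7, 15), (15, 16, y, 10, 27, 7, 16), (15, 16, y, 3, 13, 6, 15), (15, 16, y, 3, 13, 6, 16), (15, 16, y, 3, 22, 28, 15), (15, 16, y, 3, 22, 28, 16), (15, 16, y, 3, 25, 8, 15), (15, 16, y, 3, 25, 8, 16), (15, 16, y, 3, 27, 7, 15), (15, 16, y, 3, 27, 7, 16), (15, 16, z, 18, 13, 6, 15), (15, 16, z, 18, 13, 6, 16), (15, 16, z, 18, 22, 28, 15), (15, 16, z, 18, 22, 28, 16), (15, 16, z, 18, 25, 8, 15), (15, 16, z, 18, 25, 8, 16), (15, 16, z, 18, 27, 7, 15), (15, 16, z, 18, 27, 7, 16)}
Keep only column(s) E, C, A (35 duplicate(s) eliminated): {(15, 16, 10), (15, 16, 17), (15, 16, 18), (15, 16, 3), (15, 16, 36)}

{(15, 16, 10), (15, 16, 17), (15, 16, 18), (15, 16, 3), (15, 16, 36)}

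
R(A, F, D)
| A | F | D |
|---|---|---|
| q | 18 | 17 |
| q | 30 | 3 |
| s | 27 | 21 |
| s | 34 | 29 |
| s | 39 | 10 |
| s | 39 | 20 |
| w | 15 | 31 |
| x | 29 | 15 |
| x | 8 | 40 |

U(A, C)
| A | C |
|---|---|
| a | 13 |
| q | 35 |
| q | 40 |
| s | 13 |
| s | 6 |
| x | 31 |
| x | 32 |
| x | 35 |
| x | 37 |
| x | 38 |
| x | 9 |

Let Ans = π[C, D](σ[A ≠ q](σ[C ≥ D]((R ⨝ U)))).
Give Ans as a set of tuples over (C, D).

Natural join on A: {(q, 18, 17, 35), (q, 18, 17, 40), (q, 30, 3, 35), (q, 30, 3, 40), (s, 27, 21, 13), (s, 27, 21, 6), (s, 34, 29, 13), (s, 34, 29, 6), (s, 39, 10, 13), (s, 39, 10, 6), (s, 39, 20, 13), (s, 39, 20, 6), (x, 29, 15, 31), (x, 29, 15, 32), (x, 29, 15, 35), (x, 29, 15, 37), (x, 29, 15, 38), (x, 29, 15, 9), (x, 8, 40, 31), (x, 8, 40, 32), (x, 8, 40, 35), (x, 8, 40, 37), (x, 8, 40, 38), (x, 8, 40, 9)}
Filtering on C ≥ D leaves {(q, 18, 17, 35), (q, 18, 17, 40), (q, 30, 3, 35), (q, 30, 3, 40), (s, 39, 10, 13), (x, 29, 15, 31), (x, 29, 15, 32), (x, 29, 15, 35), (x, 29, 15, 37), (x, 29, 15, 38)}.
Filtering on A ≠ q leaves {(s, 39, 10, 13), (x, 29, 15, 31), (x, 29, 15, 32), (x, 29, 15, 35), (x, 29, 15, 37), (x, 29, 15, 38)}.
Projecting to C, D: {(13, 10), (31, 15), (32, 15), (35, 15), (37, 15), (38, 15)}

{(13, 10), (31, 15), (32, 15), (35, 15), (37, 15), (38, 15)}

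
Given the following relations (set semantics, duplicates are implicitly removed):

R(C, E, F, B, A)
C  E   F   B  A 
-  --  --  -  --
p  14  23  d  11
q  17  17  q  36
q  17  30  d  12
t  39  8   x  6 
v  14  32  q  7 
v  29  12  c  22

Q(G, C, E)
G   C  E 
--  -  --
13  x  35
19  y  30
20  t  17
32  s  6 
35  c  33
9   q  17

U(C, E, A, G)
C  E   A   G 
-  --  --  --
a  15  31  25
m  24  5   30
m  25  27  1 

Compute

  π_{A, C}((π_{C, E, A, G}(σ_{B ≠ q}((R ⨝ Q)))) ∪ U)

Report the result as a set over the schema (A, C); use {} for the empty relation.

R ⋈ Q (natural join on C, E): {(q, 17, 17, q, 36, 9), (q, 17, 30, d, 12, 9)}
σ[B ≠ q]: keep tuples satisfying B ≠ q → {(q, 17, 30, d, 12, 9)}
π[C, E, A, G]: project onto (C, E, A, G) → {(q, 17, 12, 9)}
Union: {(q, 17, 12, 9)} with {(a, 15, 31, 25), (m, 24, 5, 30), (m, 25, 27, 1)} → {(a, 15, 31, 25), (m, 24, 5, 30), (m, 25, 27, 1), (q, 17, 12, 9)}
π[A, C]: project onto (A, C) → {(12, q), (27, m), (31, a), (5, m)}

{(12, q), (27, m), (31, a), (5, m)}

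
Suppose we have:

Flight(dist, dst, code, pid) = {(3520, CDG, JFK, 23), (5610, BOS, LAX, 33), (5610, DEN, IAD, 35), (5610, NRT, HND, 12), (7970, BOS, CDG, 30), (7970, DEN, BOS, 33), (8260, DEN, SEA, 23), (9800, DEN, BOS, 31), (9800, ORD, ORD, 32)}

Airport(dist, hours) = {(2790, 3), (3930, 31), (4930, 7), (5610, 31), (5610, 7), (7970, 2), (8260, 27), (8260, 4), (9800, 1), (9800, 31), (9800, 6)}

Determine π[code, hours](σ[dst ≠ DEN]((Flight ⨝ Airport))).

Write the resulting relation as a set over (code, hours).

Natural join on dist: {(5610, BOS, LAX, 33, 31), (5610, BOS, LAX, 33, 7), (5610, DEN, IAD, 35, 31), (5610, DEN, IAD, 35, 7), (5610, NRT, HND, 12, 31), (5610, NRT, HND, 12, 7), (7970, BOS, CDG, 30, 2), (7970, DEN, BOS, 33, 2), (8260, DEN, SEA, 23, 27), (8260, DEN, SEA, 23, 4), (9800, DEN, BOS, 31, 1), (9800, DEN, BOS, 31, 31), (9800, DEN, BOS, 31, 6), (9800, ORD, ORD, 32, 1), (9800, ORD, ORD, 32, 31), (9800, ORD, ORD, 32, 6)}
Filtering on dst ≠ DEN leaves {(5610, BOS, LAX, 33, 31), (5610, BOS, LAX, 33, 7), (5610, NRT, HND, 12, 31), (5610, NRT, HND, 12, 7), (7970, BOS, CDG, 30, 2), (9800, ORD, ORD, 32, 1), (9800, ORD, ORD, 32, 31), (9800, ORD, ORD, 32, 6)}.
π_{code, hours} gives {(CDG, 2), (HND, 31), (HND, 7), (LAX, 31), (LAX, 7), (ORD, 1), (ORD, 31), (ORD, 6)}.

{(CDG, 2), (HND, 31), (HND, 7), (LAX, 31), (LAX, 7), (ORD, 1), (ORD, 31), (ORD, 6)}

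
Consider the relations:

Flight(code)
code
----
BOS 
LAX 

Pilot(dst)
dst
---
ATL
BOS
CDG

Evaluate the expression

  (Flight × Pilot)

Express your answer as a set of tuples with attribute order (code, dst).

{(BOS, ATL), (BOS, BOS), (BOS, CDG), (LAX, ATL), (LAX, BOS), (LAX, CDG)}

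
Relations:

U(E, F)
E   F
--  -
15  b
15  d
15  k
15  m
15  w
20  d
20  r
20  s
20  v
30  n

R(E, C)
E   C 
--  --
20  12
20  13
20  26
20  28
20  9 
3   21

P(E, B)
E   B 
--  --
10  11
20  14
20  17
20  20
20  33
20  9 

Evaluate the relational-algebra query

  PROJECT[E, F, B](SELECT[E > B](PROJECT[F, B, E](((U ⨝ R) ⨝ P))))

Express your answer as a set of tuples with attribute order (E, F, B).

Natural join on E: {(20, d, 12), (20, d, 13), (20, d, 26), (20, d, 28), (20, d, 9), (20, r, 12), (20, r, 13), (20, r, 26), (20, r, 28), (20, r, 9), (20, s, 12), (20, s, 13), (20, s, 26), (20, s, 28), (20, s, 9), (20, v, 12), (20, v, 13), (20, v, 26), (20, v, 28), (20, v, 9)}
Natural join on E: {(20, d, 12, 14), (20, d, 12, 17), (20, d, 12, 20), (20, d, 12, 33), (20, d, 12, 9), (20, d, 13, 14), (20, d, 13, 17), (20, d, 13, 20), (20, d, 13, 33), (20, d, 13, 9), (20, d, 26, 14), (20, d, 26, 17), (20, d, 26, 20), (20, d, 26, 33), (20, d, 26, 9), (20, d, 28, 14), (20, d, 28, 17), (20, d, 28, 20), (20, d, 28, 33), (20, d, 28, 9), (20, d, 9, 14), (20, d, 9, 17), (20, d, 9, 20), (20, d, 9, 33), (20, d, 9, 9), (20, r, 12, 14), (20, r, 12, 17), (20, r, 12, 20), (20, r, 12, 33), (20, r, 12, 9), (20, r, 13, 14), (20, r, 13, 17), (20, r, 13, 20), (20, r, 13, 33), (20, r, 13, 9), (20, r, 26, 14), (20, r, 26, 17), (20, r, 26, 20), (20, r, 26, 33), (20, r, 26, 9), (20, r, 28, 14), (20, r, 28, 17), (20, r, 28, 20), (20, r, 28, 33), (20, r, 28, 9), (20, r, 9, 14), (20, r, 9, 17), (20, r, 9, 20), (20, r, 9, 33), (20, r, 9, 9), (20, s, 12, 14), (20, s, 12, 17), (20, s, 12, 20), (20, s, 12, 33), (20, s, 12, 9), (20, s, 13, 14), (20, s, 13, 17), (20, s, 13, 20), (20, s, 13, 33), (20, s, 13, 9), (20, s, 26, 14), (20, s, 26, 17), (20, s, 26, 20), (20, s, 26, 33), (20, s, 26, 9), (20, s, 28, 14), (20, s, 28, 17), (20, s, 28, 20), (20, s, 28, 33), (20, s, 28, 9), (20, s, 9, 14), (20, s, 9, 17), (20, s, 9, 20), (20, s, 9, 33), (20, s, 9, 9), (20, v, 12, 14), (20, v, 12, 17), (20, v, 12, 20), (20, v, 12, 33), (20, v, 12, 9), (20, v, 13, 14), (20, v, 13, 17), (20, v, 13, 20), (20, v, 13, 33), (20, v, 13, 9), (20, v, 26, 14), (20, v, 26, 17), (20, v, 26, 20), (20, v, 26, 33), (20, v, 26, 9), (20, v, 28, 14), (20, v, 28, 17), (20, v, 28, 20), (20, v, 28, 33), (20, v, 28, 9), (20, v, 9, 14), (20, v, 9, 17), (20, v, 9, 20), (20, v, 9, 33), (20, v, 9, 9)}
Projecting to F, B, E (80 duplicate(s) eliminated): {(d, 14, 20), (d, 17, 20), (d, 20, 20), (d, 33, 20), (d, 9, 20), (r, 14, 20), (r, 17, 20), (r, 20, 20), (r, 33, 20), (r, 9, 20), (s, 14, 20), (s, 17, 20), (s, 20, 20), (s, 33, 20), (s, 9, 20), (v, 14, 20), (v, 17, 20), (v, 20, 20), (v, 33, 20), (v, 9, 20)}
Selection E > B: {(d, 14, 20), (d, 17, 20), (d, 9, 20), (r, 14, 20), (r, 17, 20), (r, 9, 20), (s, 14, 20), (s, 17, 20), (s, 9, 20), (v, 14, 20), (v, 17, 20), (v, 9, 20)}
Projecting to E, F, B: {(20, d, 14), (20, d, 17), (20, d, 9), (20, r, 14), (20, r, 17), (20, r, 9), (20, s, 14), (20, s, 17), (20, s, 9), (20, v, 14), (20, v, 17), (20, v, 9)}

{(20, d, 14), (20, d, 17), (20, d, 9), (20, r, 14), (20, r, 17), (20, r, 9), (20, s, 14), (20, s, 17), (20, s, 9), (20, v, 14), (20, v, 17), (20, v, 9)}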